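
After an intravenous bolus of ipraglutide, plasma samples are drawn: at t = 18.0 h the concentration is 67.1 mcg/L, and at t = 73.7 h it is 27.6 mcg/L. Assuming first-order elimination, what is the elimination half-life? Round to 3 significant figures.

43.5 hours

k = ln(C₁/C₂) / (t₂ − t₁) = ln(67.1/27.6) / (73.7 − 18.0)
  = 0.8884 / 55.70 = 0.01595 h⁻¹
t½ = ln 2 / k = ln 2 / 0.01595 ≈ 43.5 hours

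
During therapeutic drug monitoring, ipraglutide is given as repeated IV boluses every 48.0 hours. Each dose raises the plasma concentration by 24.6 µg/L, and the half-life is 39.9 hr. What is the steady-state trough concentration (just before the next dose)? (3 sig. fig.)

k = ln 2 / 39.9 = 0.01737 hr⁻¹
Fraction remaining after one interval: e^(−kτ) = e^(−0.01737 × 48.0) = 0.4344
R = 1 / (1 − 0.4344) = 1.768
Css,max = 24.6 × 1.768 = 43.49 µg/L
Css,min = Css,max × e^(−kτ) = 43.49 × 0.4344 ≈ 18.9 µg/L

18.9 µg/L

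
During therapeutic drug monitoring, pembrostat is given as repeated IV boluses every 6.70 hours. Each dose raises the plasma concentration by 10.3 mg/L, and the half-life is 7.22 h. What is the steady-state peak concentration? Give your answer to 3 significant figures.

21.7 mg/L

k = ln 2 / 7.22 = 0.09600 h⁻¹
Fraction remaining after one interval: e^(−kτ) = e^(−0.09600 × 6.70) = 0.5256
R = 1 / (1 − 0.5256) = 2.108
Css,max = 10.3 × 2.108 ≈ 21.7 mg/L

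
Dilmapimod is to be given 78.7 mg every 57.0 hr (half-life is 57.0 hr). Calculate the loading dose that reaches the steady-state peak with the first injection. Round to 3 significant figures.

k = ln 2 / 57.0 = 0.01216 hr⁻¹
Accumulation ratio R = 1 / (1 − e^(−kτ)) = 1 / (1 − e^(−0.01216×57.0)) = 1 / (1 − 0.5000) = 2.000
Loading dose = maintenance dose × R = 78.7 × 2.000 ≈ 157 mg

157 mg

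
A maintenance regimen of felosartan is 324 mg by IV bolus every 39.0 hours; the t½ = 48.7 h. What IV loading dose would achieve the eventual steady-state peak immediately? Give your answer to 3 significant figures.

k = ln 2 / 48.7 = 0.01423 h⁻¹
Accumulation ratio R = 1 / (1 − e^(−kτ)) = 1 / (1 − e^(−0.01423×39.0)) = 1 / (1 − 0.5740) = 2.348
Loading dose = maintenance dose × R = 324 × 2.348 ≈ 761 mg

761 mg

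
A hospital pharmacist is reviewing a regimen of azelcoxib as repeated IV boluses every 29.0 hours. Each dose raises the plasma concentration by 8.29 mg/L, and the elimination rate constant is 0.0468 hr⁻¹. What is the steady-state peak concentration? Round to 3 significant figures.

11.2 mg/L

Fraction remaining after one interval: e^(−kτ) = e^(−0.04680 × 29.0) = 0.2574
R = 1 / (1 − 0.2574) = 1.347
Css,max = 8.29 × 1.347 ≈ 11.2 mg/L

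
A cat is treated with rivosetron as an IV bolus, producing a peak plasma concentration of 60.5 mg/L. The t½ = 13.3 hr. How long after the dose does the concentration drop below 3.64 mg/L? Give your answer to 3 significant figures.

k = ln 2 / 13.3 = 0.05212 hr⁻¹
C(t) = C₀ e^(−kt)  ⇒  t = ln(C₀/C) / k
t = ln(60.5/3.64) / 0.05212 = 2.811 / 0.05212 ≈ 53.9 hours

53.9 hours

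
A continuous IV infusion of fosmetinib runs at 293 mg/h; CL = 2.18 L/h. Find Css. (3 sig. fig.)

Css = infusion rate / CL = 293 / 2.18 ≈ 134 mg/L

134 mg/L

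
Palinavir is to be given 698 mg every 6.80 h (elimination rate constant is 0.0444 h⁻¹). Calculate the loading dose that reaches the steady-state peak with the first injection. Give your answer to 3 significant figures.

2680 mg

Accumulation ratio R = 1 / (1 − e^(−kτ)) = 1 / (1 − e^(−0.04440×6.80)) = 1 / (1 − 0.7394) = 3.837
Loading dose = maintenance dose × R = 698 × 3.837 ≈ 2680 mg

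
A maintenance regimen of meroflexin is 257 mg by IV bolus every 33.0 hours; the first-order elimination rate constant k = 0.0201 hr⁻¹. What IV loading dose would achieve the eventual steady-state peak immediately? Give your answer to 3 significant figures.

Accumulation ratio R = 1 / (1 − e^(−kτ)) = 1 / (1 − e^(−0.02010×33.0)) = 1 / (1 − 0.5151) = 2.062
Loading dose = maintenance dose × R = 257 × 2.062 ≈ 530 mg

530 mg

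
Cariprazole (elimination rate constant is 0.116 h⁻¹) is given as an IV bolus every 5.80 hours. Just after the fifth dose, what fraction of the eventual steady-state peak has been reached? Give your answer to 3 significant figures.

0.965

f_n = 1 − e^(−nkτ) = 1 − e^(−5 × 0.1160 × 5.80) = 1 − e^(−3.364) = 1 − 0.03460 ≈ 0.965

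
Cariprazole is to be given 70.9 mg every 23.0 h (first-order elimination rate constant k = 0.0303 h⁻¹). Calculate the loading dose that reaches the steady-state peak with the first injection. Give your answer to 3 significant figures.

Accumulation ratio R = 1 / (1 − e^(−kτ)) = 1 / (1 − e^(−0.03030×23.0)) = 1 / (1 − 0.4981) = 1.993
Loading dose = maintenance dose × R = 70.9 × 1.993 ≈ 141 mg

141 mg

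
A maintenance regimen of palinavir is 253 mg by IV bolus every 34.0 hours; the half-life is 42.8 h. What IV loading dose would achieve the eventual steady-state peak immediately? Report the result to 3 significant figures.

598 mg

k = ln 2 / 42.8 = 0.01620 h⁻¹
Accumulation ratio R = 1 / (1 − e^(−kτ)) = 1 / (1 − e^(−0.01620×34.0)) = 1 / (1 − 0.5766) = 2.362
Loading dose = maintenance dose × R = 253 × 2.362 ≈ 598 mg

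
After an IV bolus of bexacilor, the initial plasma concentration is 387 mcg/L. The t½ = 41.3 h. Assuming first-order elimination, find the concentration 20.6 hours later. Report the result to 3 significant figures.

274 mcg/L

k = ln 2 / 41.3 = 0.01678 h⁻¹
20.6 h is 0.4988 half-lives, so C = 387 × (1/2)^0.4988 = 387 × 0.7077 ≈ 274 mcg/L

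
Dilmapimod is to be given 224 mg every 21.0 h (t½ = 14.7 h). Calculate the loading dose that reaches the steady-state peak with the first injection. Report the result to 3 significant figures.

356 mg

k = ln 2 / 14.7 = 0.04715 h⁻¹
Accumulation ratio R = 1 / (1 − e^(−kτ)) = 1 / (1 − e^(−0.04715×21.0)) = 1 / (1 − 0.3715) = 1.591
Loading dose = maintenance dose × R = 224 × 1.591 ≈ 356 mg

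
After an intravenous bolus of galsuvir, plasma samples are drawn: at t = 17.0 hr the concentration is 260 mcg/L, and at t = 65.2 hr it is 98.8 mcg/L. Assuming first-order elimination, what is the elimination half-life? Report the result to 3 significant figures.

34.5 hours

k = ln(C₁/C₂) / (t₂ − t₁) = ln(260/98.8) / (65.2 − 17.0)
  = 0.9676 / 48.20 = 0.02007 hr⁻¹
t½ = ln 2 / k = ln 2 / 0.02007 ≈ 34.5 hours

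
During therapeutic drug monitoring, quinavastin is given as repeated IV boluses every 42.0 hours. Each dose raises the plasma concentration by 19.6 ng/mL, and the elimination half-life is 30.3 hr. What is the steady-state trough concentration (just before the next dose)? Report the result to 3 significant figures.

12.1 ng/mL

k = ln 2 / 30.3 = 0.02288 hr⁻¹
Fraction remaining after one interval: e^(−kτ) = e^(−0.02288 × 42.0) = 0.3826
R = 1 / (1 − 0.3826) = 1.620
Css,max = 19.6 × 1.620 = 31.75 ng/mL
Css,min = Css,max × e^(−kτ) = 31.75 × 0.3826 ≈ 12.1 ng/mL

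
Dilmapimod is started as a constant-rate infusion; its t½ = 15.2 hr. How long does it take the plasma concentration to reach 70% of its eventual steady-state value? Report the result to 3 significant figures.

k = ln 2 / 15.2 = 0.04560 hr⁻¹
f = 1 − e^(−kt)  ⇒  t = −ln(1 − f) / k
t = −ln(1 − 0.7) / 0.04560 = 1.204 / 0.04560 ≈ 26.4 hours

26.4 hours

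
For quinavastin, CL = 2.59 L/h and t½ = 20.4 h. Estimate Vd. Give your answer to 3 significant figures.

k = ln 2 / t½ = ln 2 / 20.4 = 0.03398 h⁻¹
V = CL / k = 2.59 / 0.03398 ≈ 76.2 L

76.2 L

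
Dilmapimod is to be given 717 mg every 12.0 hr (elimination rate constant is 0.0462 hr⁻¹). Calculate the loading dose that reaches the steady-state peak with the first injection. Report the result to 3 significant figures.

1680 mg

Accumulation ratio R = 1 / (1 − e^(−kτ)) = 1 / (1 − e^(−0.04620×12.0)) = 1 / (1 − 0.5744) = 2.350
Loading dose = maintenance dose × R = 717 × 2.350 ≈ 1680 mg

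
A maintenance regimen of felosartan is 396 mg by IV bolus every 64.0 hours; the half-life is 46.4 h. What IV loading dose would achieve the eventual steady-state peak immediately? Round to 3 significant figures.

k = ln 2 / 46.4 = 0.01494 h⁻¹
Accumulation ratio R = 1 / (1 − e^(−kτ)) = 1 / (1 − e^(−0.01494×64.0)) = 1 / (1 − 0.3844) = 1.624
Loading dose = maintenance dose × R = 396 × 1.624 ≈ 643 mg

643 mg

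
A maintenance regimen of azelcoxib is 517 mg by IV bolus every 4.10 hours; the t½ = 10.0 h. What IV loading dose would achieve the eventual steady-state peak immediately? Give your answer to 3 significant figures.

2090 mg

k = ln 2 / 10.0 = 0.06931 h⁻¹
Accumulation ratio R = 1 / (1 − e^(−kτ)) = 1 / (1 − e^(−0.06931×4.10)) = 1 / (1 − 0.7526) = 4.042
Loading dose = maintenance dose × R = 517 × 4.042 ≈ 2090 mg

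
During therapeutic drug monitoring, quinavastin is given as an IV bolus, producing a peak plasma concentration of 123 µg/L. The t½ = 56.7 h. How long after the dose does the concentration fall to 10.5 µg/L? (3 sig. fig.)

201 hours

k = ln 2 / 56.7 = 0.01222 h⁻¹
C(t) = C₀ e^(−kt)  ⇒  t = ln(C₀/C) / k
t = ln(123/10.5) / 0.01222 = 2.461 / 0.01222 ≈ 201 hours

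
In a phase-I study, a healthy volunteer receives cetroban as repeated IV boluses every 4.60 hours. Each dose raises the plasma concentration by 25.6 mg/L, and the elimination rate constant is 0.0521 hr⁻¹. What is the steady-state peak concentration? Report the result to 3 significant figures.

Fraction remaining after one interval: e^(−kτ) = e^(−0.05210 × 4.60) = 0.7869
R = 1 / (1 − 0.7869) = 4.693
Css,max = 25.6 × 4.693 ≈ 120 mg/L

120 mg/L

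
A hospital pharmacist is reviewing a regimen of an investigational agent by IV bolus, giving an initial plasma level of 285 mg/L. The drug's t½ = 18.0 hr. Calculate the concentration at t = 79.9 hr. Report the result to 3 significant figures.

13.1 mg/L

k = ln 2 / 18.0 = 0.03851 hr⁻¹
C(t) = C₀ e^(−kt) = 285 × e^(−0.03851 × 79.9) = 285 × e^(−3.077) = 285 × 0.04611 ≈ 13.1 mg/L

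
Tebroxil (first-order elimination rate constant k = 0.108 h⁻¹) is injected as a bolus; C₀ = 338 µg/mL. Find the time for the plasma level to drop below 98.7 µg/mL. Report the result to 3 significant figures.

C(t) = C₀ e^(−kt)  ⇒  t = ln(C₀/C) / k
t = ln(338/98.7) / 0.1080 = 1.231 / 0.1080 ≈ 11.4 hours

11.4 hours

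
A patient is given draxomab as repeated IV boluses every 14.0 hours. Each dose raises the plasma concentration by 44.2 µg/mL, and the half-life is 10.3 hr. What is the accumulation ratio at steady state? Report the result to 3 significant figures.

1.64

k = ln 2 / 10.3 = 0.06730 hr⁻¹
Fraction remaining after one interval: e^(−kτ) = e^(−0.06730 × 14.0) = 0.3898
R = 1 / (1 − 0.3898) = 1 / 0.6102 ≈ 1.64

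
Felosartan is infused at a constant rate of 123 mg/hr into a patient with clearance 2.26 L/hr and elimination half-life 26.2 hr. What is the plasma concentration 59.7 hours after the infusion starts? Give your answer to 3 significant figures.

Css = rate / CL = 123 / 2.26 = 54.42 mg/L
k = ln 2 / 26.2 = 0.02646 hr⁻¹
C(t) = Css (1 − e^(−kt)) = 54.42 × (1 − e^(−1.579)) = 54.42 × 0.7939 ≈ 43.2 mg/L

43.2 mg/L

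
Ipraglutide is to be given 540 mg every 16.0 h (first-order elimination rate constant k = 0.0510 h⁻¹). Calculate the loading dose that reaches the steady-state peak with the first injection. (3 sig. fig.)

Accumulation ratio R = 1 / (1 − e^(−kτ)) = 1 / (1 − e^(−0.05100×16.0)) = 1 / (1 − 0.4422) = 1.793
Loading dose = maintenance dose × R = 540 × 1.793 ≈ 968 mg

968 mg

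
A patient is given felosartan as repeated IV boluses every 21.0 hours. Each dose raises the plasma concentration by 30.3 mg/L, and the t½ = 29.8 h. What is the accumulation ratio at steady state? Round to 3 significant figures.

2.59

k = ln 2 / 29.8 = 0.02326 h⁻¹
Fraction remaining after one interval: e^(−kτ) = e^(−0.02326 × 21.0) = 0.6136
R = 1 / (1 − 0.6136) = 1 / 0.3864 ≈ 2.59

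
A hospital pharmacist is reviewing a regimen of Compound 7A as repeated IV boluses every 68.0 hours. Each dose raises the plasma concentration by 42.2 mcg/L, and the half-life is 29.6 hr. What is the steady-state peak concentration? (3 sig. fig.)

53.0 mcg/L

k = ln 2 / 29.6 = 0.02342 hr⁻¹
Fraction remaining after one interval: e^(−kτ) = e^(−0.02342 × 68.0) = 0.2034
R = 1 / (1 − 0.2034) = 1.255
Css,max = 42.2 × 1.255 ≈ 53.0 mcg/L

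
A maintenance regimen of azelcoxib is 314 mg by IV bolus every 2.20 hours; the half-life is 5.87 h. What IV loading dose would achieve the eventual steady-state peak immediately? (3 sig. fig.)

k = ln 2 / 5.87 = 0.1181 h⁻¹
Accumulation ratio R = 1 / (1 − e^(−kτ)) = 1 / (1 − e^(−0.1181×2.20)) = 1 / (1 − 0.7712) = 4.371
Loading dose = maintenance dose × R = 314 × 4.371 ≈ 1370 mg

1370 mg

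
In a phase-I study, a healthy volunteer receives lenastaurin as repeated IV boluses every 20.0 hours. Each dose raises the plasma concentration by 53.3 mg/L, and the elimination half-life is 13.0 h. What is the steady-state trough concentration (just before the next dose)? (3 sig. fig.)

k = ln 2 / 13.0 = 0.05332 h⁻¹
Fraction remaining after one interval: e^(−kτ) = e^(−0.05332 × 20.0) = 0.3443
R = 1 / (1 − 0.3443) = 1.525
Css,max = 53.3 × 1.525 = 81.28 mg/L
Css,min = Css,max × e^(−kτ) = 81.28 × 0.3443 ≈ 28.0 mg/L

28.0 mg/L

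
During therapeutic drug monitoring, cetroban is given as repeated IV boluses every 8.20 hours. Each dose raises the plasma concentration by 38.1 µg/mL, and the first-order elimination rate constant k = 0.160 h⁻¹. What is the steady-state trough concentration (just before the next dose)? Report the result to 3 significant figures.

14.0 µg/mL

Fraction remaining after one interval: e^(−kτ) = e^(−0.1600 × 8.20) = 0.2693
R = 1 / (1 − 0.2693) = 1.369
Css,max = 38.1 × 1.369 = 52.14 µg/mL
Css,min = Css,max × e^(−kτ) = 52.14 × 0.2693 ≈ 14.0 µg/mL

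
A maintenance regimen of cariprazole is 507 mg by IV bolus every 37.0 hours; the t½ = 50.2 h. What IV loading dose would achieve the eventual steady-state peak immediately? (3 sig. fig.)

k = ln 2 / 50.2 = 0.01381 h⁻¹
Accumulation ratio R = 1 / (1 − e^(−kτ)) = 1 / (1 − e^(−0.01381×37.0)) = 1 / (1 − 0.6000) = 2.500
Loading dose = maintenance dose × R = 507 × 2.500 ≈ 1270 mg

1270 mg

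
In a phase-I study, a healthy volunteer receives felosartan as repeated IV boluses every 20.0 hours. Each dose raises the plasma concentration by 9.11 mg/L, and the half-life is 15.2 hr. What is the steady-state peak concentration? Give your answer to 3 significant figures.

15.2 mg/L

k = ln 2 / 15.2 = 0.04560 hr⁻¹
Fraction remaining after one interval: e^(−kτ) = e^(−0.04560 × 20.0) = 0.4017
R = 1 / (1 − 0.4017) = 1.671
Css,max = 9.11 × 1.671 ≈ 15.2 mg/L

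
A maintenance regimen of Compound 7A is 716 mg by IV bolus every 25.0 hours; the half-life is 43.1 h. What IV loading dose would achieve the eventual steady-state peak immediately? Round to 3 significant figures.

k = ln 2 / 43.1 = 0.01608 h⁻¹
Accumulation ratio R = 1 / (1 − e^(−kτ)) = 1 / (1 − e^(−0.01608×25.0)) = 1 / (1 − 0.6689) = 3.021
Loading dose = maintenance dose × R = 716 × 3.021 ≈ 2160 mg

2160 mg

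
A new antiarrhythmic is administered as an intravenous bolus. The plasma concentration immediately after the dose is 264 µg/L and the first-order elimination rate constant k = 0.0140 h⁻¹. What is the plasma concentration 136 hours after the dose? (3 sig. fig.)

C(t) = C₀ e^(−kt) = 264 × e^(−0.01400 × 136) = 264 × e^(−1.904) = 264 × 0.1490 ≈ 39.3 µg/L

39.3 µg/L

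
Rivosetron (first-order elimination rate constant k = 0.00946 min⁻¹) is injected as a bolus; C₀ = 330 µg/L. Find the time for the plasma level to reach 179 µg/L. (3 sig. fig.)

64.7 minutes

C(t) = C₀ e^(−kt)  ⇒  t = ln(C₀/C) / k
t = ln(330/179) / 0.009460 = 0.6117 / 0.009460 ≈ 64.7 minutes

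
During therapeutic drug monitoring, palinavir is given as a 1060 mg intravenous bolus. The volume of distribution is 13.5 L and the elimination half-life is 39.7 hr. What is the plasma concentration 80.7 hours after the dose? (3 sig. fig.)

C₀ = dose / V = 1060 / 13.5 = 78.52 mg/L
k = ln 2 / 39.7 = 0.01746 hr⁻¹
C(t) = C₀ e^(−kt) = 78.52 × e^(−0.01746 × 80.7) = 78.52 × e^(−1.409) = 78.52 × 0.2444 ≈ 19.2 mg/L

19.2 mg/L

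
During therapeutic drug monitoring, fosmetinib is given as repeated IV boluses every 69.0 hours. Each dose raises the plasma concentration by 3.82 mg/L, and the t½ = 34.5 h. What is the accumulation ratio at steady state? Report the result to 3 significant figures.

k = ln 2 / 34.5 = 0.02009 h⁻¹
Fraction remaining after one interval: e^(−kτ) = e^(−0.02009 × 69.0) = 0.2500
R = 1 / (1 − 0.2500) = 1 / 0.7500 ≈ 1.33

1.33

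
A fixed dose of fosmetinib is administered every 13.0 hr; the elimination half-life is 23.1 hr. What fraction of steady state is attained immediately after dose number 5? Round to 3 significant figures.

0.858

k = ln 2 / 23.1 = 0.03001 hr⁻¹
f_n = 1 − e^(−nkτ) = 1 − e^(−5 × 0.03001 × 13.0) = 1 − e^(−1.950) = 1 − 0.1422 ≈ 0.858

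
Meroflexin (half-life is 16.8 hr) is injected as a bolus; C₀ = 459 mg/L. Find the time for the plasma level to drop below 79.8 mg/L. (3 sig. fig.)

42.4 hours

k = ln 2 / 16.8 = 0.04126 hr⁻¹
C(t) = C₀ e^(−kt)  ⇒  t = ln(C₀/C) / k
t = ln(459/79.8) / 0.04126 = 1.750 / 0.04126 ≈ 42.4 hours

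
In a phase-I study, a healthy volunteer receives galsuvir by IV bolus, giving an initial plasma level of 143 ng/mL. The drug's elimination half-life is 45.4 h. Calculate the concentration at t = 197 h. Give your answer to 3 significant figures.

k = ln 2 / 45.4 = 0.01527 h⁻¹
C(t) = C₀ e^(−kt) = 143 × e^(−0.01527 × 197) = 143 × e^(−3.008) = 143 × 0.04940 ≈ 7.06 ng/mL

7.06 ng/mL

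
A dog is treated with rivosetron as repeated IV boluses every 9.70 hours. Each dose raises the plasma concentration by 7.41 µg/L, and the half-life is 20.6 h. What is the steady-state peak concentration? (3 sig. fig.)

k = ln 2 / 20.6 = 0.03365 h⁻¹
Fraction remaining after one interval: e^(−kτ) = e^(−0.03365 × 9.70) = 0.7215
R = 1 / (1 − 0.7215) = 3.591
Css,max = 7.41 × 3.591 ≈ 26.6 µg/L

26.6 µg/L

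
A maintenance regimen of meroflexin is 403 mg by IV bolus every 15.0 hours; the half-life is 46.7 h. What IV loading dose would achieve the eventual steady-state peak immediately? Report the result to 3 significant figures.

k = ln 2 / 46.7 = 0.01484 h⁻¹
Accumulation ratio R = 1 / (1 − e^(−kτ)) = 1 / (1 − e^(−0.01484×15.0)) = 1 / (1 − 0.8004) = 5.010
Loading dose = maintenance dose × R = 403 × 5.010 ≈ 2020 mg

2020 mg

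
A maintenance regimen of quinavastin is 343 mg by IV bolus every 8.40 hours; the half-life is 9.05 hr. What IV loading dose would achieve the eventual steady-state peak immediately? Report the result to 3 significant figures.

723 mg

k = ln 2 / 9.05 = 0.07659 hr⁻¹
Accumulation ratio R = 1 / (1 − e^(−kτ)) = 1 / (1 − e^(−0.07659×8.40)) = 1 / (1 − 0.5255) = 2.108
Loading dose = maintenance dose × R = 343 × 2.108 ≈ 723 mg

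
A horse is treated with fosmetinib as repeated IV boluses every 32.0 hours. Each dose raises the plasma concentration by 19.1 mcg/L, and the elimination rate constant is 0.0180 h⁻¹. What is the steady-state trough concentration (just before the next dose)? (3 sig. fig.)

Fraction remaining after one interval: e^(−kτ) = e^(−0.01800 × 32.0) = 0.5621
R = 1 / (1 − 0.5621) = 2.284
Css,max = 19.1 × 2.284 = 43.62 mcg/L
Css,min = Css,max × e^(−kτ) = 43.62 × 0.5621 ≈ 24.5 mcg/L

24.5 mcg/L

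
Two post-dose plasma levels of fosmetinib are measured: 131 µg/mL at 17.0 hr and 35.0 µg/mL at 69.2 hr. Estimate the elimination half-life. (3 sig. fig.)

27.4 hours

k = ln(C₁/C₂) / (t₂ − t₁) = ln(131/35.0) / (69.2 − 17.0)
  = 1.320 / 52.20 = 0.02528 hr⁻¹
t½ = ln 2 / k = ln 2 / 0.02528 ≈ 27.4 hours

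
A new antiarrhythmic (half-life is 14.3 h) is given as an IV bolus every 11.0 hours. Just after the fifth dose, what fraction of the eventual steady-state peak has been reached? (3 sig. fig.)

k = ln 2 / 14.3 = 0.04847 h⁻¹
f_n = 1 − e^(−nkτ) = 1 − e^(−5 × 0.04847 × 11.0) = 1 − e^(−2.666) = 1 − 0.06953 ≈ 0.930

0.930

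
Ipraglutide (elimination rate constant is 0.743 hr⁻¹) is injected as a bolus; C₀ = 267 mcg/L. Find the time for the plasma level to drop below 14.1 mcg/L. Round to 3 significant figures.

3.96 hours

C(t) = C₀ e^(−kt)  ⇒  t = ln(C₀/C) / k
t = ln(267/14.1) / 0.7430 = 2.941 / 0.7430 ≈ 3.96 hours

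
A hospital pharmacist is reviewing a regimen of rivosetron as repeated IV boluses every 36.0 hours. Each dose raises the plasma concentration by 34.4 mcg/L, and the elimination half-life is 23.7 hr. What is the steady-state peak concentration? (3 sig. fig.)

k = ln 2 / 23.7 = 0.02925 hr⁻¹
Fraction remaining after one interval: e^(−kτ) = e^(−0.02925 × 36.0) = 0.3489
R = 1 / (1 − 0.3489) = 1.536
Css,max = 34.4 × 1.536 ≈ 52.8 mcg/L

52.8 mcg/L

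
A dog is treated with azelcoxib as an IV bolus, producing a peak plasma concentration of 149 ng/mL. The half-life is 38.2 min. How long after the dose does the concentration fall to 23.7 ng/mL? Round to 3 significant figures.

101 minutes

k = ln 2 / 38.2 = 0.01815 min⁻¹
C(t) = C₀ e^(−kt)  ⇒  t = ln(C₀/C) / k
t = ln(149/23.7) / 0.01815 = 1.838 / 0.01815 ≈ 101 minutes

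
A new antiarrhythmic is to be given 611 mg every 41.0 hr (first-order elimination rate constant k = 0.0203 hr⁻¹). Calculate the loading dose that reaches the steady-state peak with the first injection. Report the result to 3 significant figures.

1080 mg

Accumulation ratio R = 1 / (1 − e^(−kτ)) = 1 / (1 − e^(−0.02030×41.0)) = 1 / (1 − 0.4350) = 1.770
Loading dose = maintenance dose × R = 611 × 1.770 ≈ 1080 mg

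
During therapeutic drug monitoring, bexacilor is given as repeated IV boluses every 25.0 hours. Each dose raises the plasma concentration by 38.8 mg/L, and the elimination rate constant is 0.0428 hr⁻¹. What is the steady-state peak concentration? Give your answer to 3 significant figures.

59.1 mg/L

Fraction remaining after one interval: e^(−kτ) = e^(−0.04280 × 25.0) = 0.3430
R = 1 / (1 − 0.3430) = 1.522
Css,max = 38.8 × 1.522 ≈ 59.1 mg/L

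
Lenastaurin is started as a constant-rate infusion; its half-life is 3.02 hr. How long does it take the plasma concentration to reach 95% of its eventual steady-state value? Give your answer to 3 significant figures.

k = ln 2 / 3.02 = 0.2295 hr⁻¹
f = 1 − e^(−kt)  ⇒  t = −ln(1 − f) / k
t = −ln(1 − 0.95) / 0.2295 = 2.996 / 0.2295 ≈ 13.1 hours

13.1 hours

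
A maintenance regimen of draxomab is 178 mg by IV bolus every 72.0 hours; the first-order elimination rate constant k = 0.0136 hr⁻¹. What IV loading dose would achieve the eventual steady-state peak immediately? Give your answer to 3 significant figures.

Accumulation ratio R = 1 / (1 − e^(−kτ)) = 1 / (1 − e^(−0.01360×72.0)) = 1 / (1 − 0.3756) = 1.602
Loading dose = maintenance dose × R = 178 × 1.602 ≈ 285 mg

285 mg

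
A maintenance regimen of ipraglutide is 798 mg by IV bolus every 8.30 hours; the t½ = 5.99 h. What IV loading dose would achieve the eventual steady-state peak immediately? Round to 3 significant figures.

k = ln 2 / 5.99 = 0.1157 h⁻¹
Accumulation ratio R = 1 / (1 − e^(−kτ)) = 1 / (1 − e^(−0.1157×8.30)) = 1 / (1 − 0.3827) = 1.620
Loading dose = maintenance dose × R = 798 × 1.620 ≈ 1290 mg

1290 mg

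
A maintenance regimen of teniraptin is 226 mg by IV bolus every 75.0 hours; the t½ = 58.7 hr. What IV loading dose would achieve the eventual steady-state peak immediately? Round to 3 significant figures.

k = ln 2 / 58.7 = 0.01181 hr⁻¹
Accumulation ratio R = 1 / (1 − e^(−kτ)) = 1 / (1 − e^(−0.01181×75.0)) = 1 / (1 − 0.4125) = 1.702
Loading dose = maintenance dose × R = 226 × 1.702 ≈ 385 mg

385 mg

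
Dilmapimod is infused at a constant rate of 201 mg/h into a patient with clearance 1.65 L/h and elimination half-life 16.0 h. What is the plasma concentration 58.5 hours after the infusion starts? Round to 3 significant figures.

112 mg/L

Css = rate / CL = 201 / 1.65 = 121.8 mg/L
k = ln 2 / 16.0 = 0.04332 h⁻¹
C(t) = Css (1 − e^(−kt)) = 121.8 × (1 − e^(−2.534)) = 121.8 × 0.9207 ≈ 112 mg/L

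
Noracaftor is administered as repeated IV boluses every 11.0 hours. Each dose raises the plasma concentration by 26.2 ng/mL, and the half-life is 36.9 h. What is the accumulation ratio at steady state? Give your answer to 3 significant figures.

k = ln 2 / 36.9 = 0.01878 h⁻¹
Fraction remaining after one interval: e^(−kτ) = e^(−0.01878 × 11.0) = 0.8133
R = 1 / (1 − 0.8133) = 1 / 0.1867 ≈ 5.36

5.36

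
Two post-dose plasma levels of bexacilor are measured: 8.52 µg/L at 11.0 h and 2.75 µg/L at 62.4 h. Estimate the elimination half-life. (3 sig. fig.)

31.5 hours

k = ln(C₁/C₂) / (t₂ − t₁) = ln(8.52/2.75) / (62.4 − 11.0)
  = 1.131 / 51.40 = 0.02200 h⁻¹
t½ = ln 2 / k = ln 2 / 0.02200 ≈ 31.5 hours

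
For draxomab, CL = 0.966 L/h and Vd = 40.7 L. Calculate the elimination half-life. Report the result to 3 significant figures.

29.2 hours

k = CL / V = 0.966 / 40.7 = 0.02373 h⁻¹
t½ = ln 2 / k = ln 2 / 0.02373 ≈ 29.2 hours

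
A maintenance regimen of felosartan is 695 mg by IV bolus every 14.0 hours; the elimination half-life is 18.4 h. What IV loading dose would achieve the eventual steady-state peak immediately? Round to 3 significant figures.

1700 mg

k = ln 2 / 18.4 = 0.03767 h⁻¹
Accumulation ratio R = 1 / (1 − e^(−kτ)) = 1 / (1 − e^(−0.03767×14.0)) = 1 / (1 − 0.5901) = 2.440
Loading dose = maintenance dose × R = 695 × 2.440 ≈ 1700 mg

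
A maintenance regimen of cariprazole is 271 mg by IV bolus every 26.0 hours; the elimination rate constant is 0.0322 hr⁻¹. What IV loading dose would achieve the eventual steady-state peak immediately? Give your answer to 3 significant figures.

478 mg

Accumulation ratio R = 1 / (1 − e^(−kτ)) = 1 / (1 − e^(−0.03220×26.0)) = 1 / (1 − 0.4329) = 1.763
Loading dose = maintenance dose × R = 271 × 1.763 ≈ 478 mg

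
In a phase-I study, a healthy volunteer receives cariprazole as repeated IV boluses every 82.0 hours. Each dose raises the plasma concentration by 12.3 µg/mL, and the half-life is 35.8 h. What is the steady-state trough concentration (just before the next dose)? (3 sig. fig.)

k = ln 2 / 35.8 = 0.01936 h⁻¹
Fraction remaining after one interval: e^(−kτ) = e^(−0.01936 × 82.0) = 0.2044
R = 1 / (1 − 0.2044) = 1.257
Css,max = 12.3 × 1.257 = 15.46 µg/mL
Css,min = Css,max × e^(−kτ) = 15.46 × 0.2044 ≈ 3.16 µg/mL

3.16 µg/mL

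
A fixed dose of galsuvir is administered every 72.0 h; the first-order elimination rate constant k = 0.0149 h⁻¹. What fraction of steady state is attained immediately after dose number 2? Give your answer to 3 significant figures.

0.883

f_n = 1 − e^(−nkτ) = 1 − e^(−2 × 0.01490 × 72.0) = 1 − e^(−2.146) = 1 − 0.1170 ≈ 0.883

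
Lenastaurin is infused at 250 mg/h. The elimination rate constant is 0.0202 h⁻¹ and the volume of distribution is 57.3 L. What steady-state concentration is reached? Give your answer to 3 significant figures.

CL = k · V = 0.0202 × 57.3 = 1.157 L/h
Css = rate / CL = 250 / 1.157 ≈ 216 mg/L

216 mg/L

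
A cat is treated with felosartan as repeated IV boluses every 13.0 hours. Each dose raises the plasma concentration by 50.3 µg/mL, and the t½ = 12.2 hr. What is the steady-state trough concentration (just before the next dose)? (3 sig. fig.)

k = ln 2 / 12.2 = 0.05682 hr⁻¹
Fraction remaining after one interval: e^(−kτ) = e^(−0.05682 × 13.0) = 0.4778
R = 1 / (1 − 0.4778) = 1.915
Css,max = 50.3 × 1.915 = 96.32 µg/mL
Css,min = Css,max × e^(−kτ) = 96.32 × 0.4778 ≈ 46.0 µg/mL

46.0 µg/mL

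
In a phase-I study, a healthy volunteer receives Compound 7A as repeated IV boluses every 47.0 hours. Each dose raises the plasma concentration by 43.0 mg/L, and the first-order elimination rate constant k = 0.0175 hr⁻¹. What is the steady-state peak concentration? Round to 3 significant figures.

76.7 mg/L

Fraction remaining after one interval: e^(−kτ) = e^(−0.01750 × 47.0) = 0.4393
R = 1 / (1 − 0.4393) = 1.784
Css,max = 43.0 × 1.784 ≈ 76.7 mg/L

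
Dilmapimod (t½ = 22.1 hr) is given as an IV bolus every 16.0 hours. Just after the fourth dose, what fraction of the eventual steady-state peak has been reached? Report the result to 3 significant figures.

k = ln 2 / 22.1 = 0.03136 hr⁻¹
f_n = 1 − e^(−nkτ) = 1 − e^(−4 × 0.03136 × 16.0) = 1 − e^(−2.007) = 1 − 0.1344 ≈ 0.866

0.866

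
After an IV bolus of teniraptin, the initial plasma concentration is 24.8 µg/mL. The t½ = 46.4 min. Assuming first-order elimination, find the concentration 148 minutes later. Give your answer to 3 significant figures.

2.72 µg/mL

k = ln 2 / 46.4 = 0.01494 min⁻¹
C(t) = C₀ e^(−kt) = 24.8 × e^(−0.01494 × 148) = 24.8 × e^(−2.211) = 24.8 × 0.1096 ≈ 2.72 µg/mL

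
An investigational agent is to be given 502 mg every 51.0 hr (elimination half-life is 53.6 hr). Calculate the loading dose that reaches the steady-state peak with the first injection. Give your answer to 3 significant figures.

k = ln 2 / 53.6 = 0.01293 hr⁻¹
Accumulation ratio R = 1 / (1 − e^(−kτ)) = 1 / (1 − e^(−0.01293×51.0)) = 1 / (1 − 0.5171) = 2.071
Loading dose = maintenance dose × R = 502 × 2.071 ≈ 1040 mg

1040 mg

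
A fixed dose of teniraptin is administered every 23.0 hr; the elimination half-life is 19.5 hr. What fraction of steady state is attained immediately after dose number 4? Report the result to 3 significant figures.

0.962

k = ln 2 / 19.5 = 0.03555 hr⁻¹
f_n = 1 − e^(−nkτ) = 1 − e^(−4 × 0.03555 × 23.0) = 1 − e^(−3.270) = 1 − 0.03800 ≈ 0.962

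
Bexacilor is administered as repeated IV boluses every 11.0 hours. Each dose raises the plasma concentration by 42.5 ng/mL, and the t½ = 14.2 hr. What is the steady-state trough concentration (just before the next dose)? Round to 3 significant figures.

59.8 ng/mL

k = ln 2 / 14.2 = 0.04881 hr⁻¹
Fraction remaining after one interval: e^(−kτ) = e^(−0.04881 × 11.0) = 0.5845
R = 1 / (1 − 0.5845) = 2.407
Css,max = 42.5 × 2.407 = 102.3 ng/mL
Css,min = Css,max × e^(−kτ) = 102.3 × 0.5845 ≈ 59.8 ng/mL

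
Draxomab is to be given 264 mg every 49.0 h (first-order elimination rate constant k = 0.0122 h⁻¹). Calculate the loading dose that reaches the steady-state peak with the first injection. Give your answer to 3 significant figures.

587 mg

Accumulation ratio R = 1 / (1 − e^(−kτ)) = 1 / (1 − e^(−0.01220×49.0)) = 1 / (1 − 0.5500) = 2.222
Loading dose = maintenance dose × R = 264 × 2.222 ≈ 587 mg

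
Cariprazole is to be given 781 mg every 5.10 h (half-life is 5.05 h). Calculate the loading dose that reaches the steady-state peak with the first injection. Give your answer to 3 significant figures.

1550 mg

k = ln 2 / 5.05 = 0.1373 h⁻¹
Accumulation ratio R = 1 / (1 − e^(−kτ)) = 1 / (1 − e^(−0.1373×5.10)) = 1 / (1 − 0.4966) = 1.986
Loading dose = maintenance dose × R = 781 × 1.986 ≈ 1550 mg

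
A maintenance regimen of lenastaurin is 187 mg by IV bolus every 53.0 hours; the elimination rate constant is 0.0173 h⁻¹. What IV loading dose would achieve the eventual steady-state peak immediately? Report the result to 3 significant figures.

312 mg

Accumulation ratio R = 1 / (1 − e^(−kτ)) = 1 / (1 − e^(−0.01730×53.0)) = 1 / (1 − 0.3998) = 1.666
Loading dose = maintenance dose × R = 187 × 1.666 ≈ 312 mg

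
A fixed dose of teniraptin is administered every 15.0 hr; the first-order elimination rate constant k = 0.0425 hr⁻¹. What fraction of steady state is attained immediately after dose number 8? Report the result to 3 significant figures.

f_n = 1 − e^(−nkτ) = 1 − e^(−8 × 0.04250 × 15.0) = 1 − e^(−5.100) = 1 − 0.006097 ≈ 0.994

0.994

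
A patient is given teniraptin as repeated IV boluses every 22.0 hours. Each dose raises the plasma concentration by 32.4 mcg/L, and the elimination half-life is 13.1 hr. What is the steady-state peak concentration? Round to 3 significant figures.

k = ln 2 / 13.1 = 0.05291 hr⁻¹
Fraction remaining after one interval: e^(−kτ) = e^(−0.05291 × 22.0) = 0.3122
R = 1 / (1 − 0.3122) = 1.454
Css,max = 32.4 × 1.454 ≈ 47.1 mcg/L

47.1 mcg/L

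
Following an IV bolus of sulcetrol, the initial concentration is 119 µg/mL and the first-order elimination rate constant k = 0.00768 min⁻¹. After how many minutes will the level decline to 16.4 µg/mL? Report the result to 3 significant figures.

258 minutes

C(t) = C₀ e^(−kt)  ⇒  t = ln(C₀/C) / k
t = ln(119/16.4) / 0.007680 = 1.982 / 0.007680 ≈ 258 minutes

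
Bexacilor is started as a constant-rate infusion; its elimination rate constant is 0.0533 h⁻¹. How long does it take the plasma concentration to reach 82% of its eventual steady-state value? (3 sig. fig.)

32.2 hours

f = 1 − e^(−kt)  ⇒  t = −ln(1 − f) / k
t = −ln(1 − 0.82) / 0.05330 = 1.715 / 0.05330 ≈ 32.2 hours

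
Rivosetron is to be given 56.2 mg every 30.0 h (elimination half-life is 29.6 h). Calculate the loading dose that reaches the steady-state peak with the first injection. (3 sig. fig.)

111 mg

k = ln 2 / 29.6 = 0.02342 h⁻¹
Accumulation ratio R = 1 / (1 − e^(−kτ)) = 1 / (1 − e^(−0.02342×30.0)) = 1 / (1 − 0.4953) = 1.982
Loading dose = maintenance dose × R = 56.2 × 1.982 ≈ 111 mg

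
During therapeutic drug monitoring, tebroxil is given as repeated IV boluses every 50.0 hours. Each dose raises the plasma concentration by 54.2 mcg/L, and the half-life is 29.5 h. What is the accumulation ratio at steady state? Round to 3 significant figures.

1.45

k = ln 2 / 29.5 = 0.02350 h⁻¹
Fraction remaining after one interval: e^(−kτ) = e^(−0.02350 × 50.0) = 0.3089
R = 1 / (1 − 0.3089) = 1 / 0.6911 ≈ 1.45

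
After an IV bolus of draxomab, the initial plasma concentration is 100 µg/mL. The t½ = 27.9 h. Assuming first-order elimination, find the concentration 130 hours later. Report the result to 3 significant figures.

k = ln 2 / 27.9 = 0.02484 h⁻¹
C(t) = C₀ e^(−kt) = 100 × e^(−0.02484 × 130) = 100 × e^(−3.230) = 100 × 0.03957 ≈ 3.96 µg/mL

3.96 µg/mL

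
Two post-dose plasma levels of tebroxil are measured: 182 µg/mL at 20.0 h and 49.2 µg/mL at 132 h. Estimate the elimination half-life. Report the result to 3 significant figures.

k = ln(C₁/C₂) / (t₂ − t₁) = ln(182/49.2) / (132 − 20.0)
  = 1.308 / 112.0 = 0.01168 h⁻¹
t½ = ln 2 / k = ln 2 / 0.01168 ≈ 59.3 hours

59.3 hours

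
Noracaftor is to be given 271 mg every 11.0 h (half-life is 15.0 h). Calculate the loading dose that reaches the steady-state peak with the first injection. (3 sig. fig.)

k = ln 2 / 15.0 = 0.04621 h⁻¹
Accumulation ratio R = 1 / (1 − e^(−kτ)) = 1 / (1 − e^(−0.04621×11.0)) = 1 / (1 − 0.6015) = 2.509
Loading dose = maintenance dose × R = 271 × 2.509 ≈ 680 mg

680 mg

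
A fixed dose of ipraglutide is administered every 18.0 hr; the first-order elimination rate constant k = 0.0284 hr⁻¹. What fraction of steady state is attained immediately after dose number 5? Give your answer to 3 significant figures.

0.922

f_n = 1 − e^(−nkτ) = 1 − e^(−5 × 0.02840 × 18.0) = 1 − e^(−2.556) = 1 − 0.07761 ≈ 0.922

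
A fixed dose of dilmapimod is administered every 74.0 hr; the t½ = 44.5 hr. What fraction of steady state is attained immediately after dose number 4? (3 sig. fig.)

k = ln 2 / 44.5 = 0.01558 hr⁻¹
f_n = 1 − e^(−nkτ) = 1 − e^(−4 × 0.01558 × 74.0) = 1 − e^(−4.611) = 1 − 0.009946 ≈ 0.990

0.990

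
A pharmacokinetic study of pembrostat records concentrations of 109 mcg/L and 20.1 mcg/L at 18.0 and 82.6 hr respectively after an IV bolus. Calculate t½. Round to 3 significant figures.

26.5 hours

k = ln(C₁/C₂) / (t₂ − t₁) = ln(109/20.1) / (82.6 − 18.0)
  = 1.691 / 64.60 = 0.02617 hr⁻¹
t½ = ln 2 / k = ln 2 / 0.02617 ≈ 26.5 hours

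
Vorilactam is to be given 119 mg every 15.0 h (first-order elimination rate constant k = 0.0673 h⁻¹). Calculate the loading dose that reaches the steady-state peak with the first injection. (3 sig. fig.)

187 mg

Accumulation ratio R = 1 / (1 − e^(−kτ)) = 1 / (1 − e^(−0.06730×15.0)) = 1 / (1 − 0.3644) = 1.573
Loading dose = maintenance dose × R = 119 × 1.573 ≈ 187 mg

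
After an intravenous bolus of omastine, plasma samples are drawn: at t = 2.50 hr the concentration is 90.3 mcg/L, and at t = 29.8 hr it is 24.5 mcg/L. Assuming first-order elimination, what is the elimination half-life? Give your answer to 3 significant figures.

k = ln(C₁/C₂) / (t₂ − t₁) = ln(90.3/24.5) / (29.8 − 2.50)
  = 1.304 / 27.30 = 0.04778 hr⁻¹
t½ = ln 2 / k = ln 2 / 0.04778 ≈ 14.5 hours

14.5 hours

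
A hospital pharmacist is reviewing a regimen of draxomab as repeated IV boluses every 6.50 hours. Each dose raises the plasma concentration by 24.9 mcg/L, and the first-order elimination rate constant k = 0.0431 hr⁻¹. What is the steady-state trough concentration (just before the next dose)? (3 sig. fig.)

Fraction remaining after one interval: e^(−kτ) = e^(−0.04310 × 6.50) = 0.7557
R = 1 / (1 − 0.7557) = 4.093
Css,max = 24.9 × 4.093 = 101.9 mcg/L
Css,min = Css,max × e^(−kτ) = 101.9 × 0.7557 ≈ 77.0 mcg/L

77.0 mcg/L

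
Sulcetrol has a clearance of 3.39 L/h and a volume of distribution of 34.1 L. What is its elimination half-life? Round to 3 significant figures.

6.97 hours

k = CL / V = 3.39 / 34.1 = 0.09941 h⁻¹
t½ = ln 2 / k = ln 2 / 0.09941 ≈ 6.97 hours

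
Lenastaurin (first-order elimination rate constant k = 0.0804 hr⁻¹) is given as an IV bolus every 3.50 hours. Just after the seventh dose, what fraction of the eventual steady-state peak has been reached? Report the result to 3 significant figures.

0.861

f_n = 1 − e^(−nkτ) = 1 − e^(−7 × 0.08040 × 3.50) = 1 − e^(−1.970) = 1 − 0.1395 ≈ 0.861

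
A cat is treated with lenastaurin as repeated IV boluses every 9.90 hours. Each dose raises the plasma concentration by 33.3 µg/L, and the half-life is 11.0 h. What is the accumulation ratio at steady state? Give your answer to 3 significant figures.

2.15

k = ln 2 / 11.0 = 0.06301 h⁻¹
Fraction remaining after one interval: e^(−kτ) = e^(−0.06301 × 9.90) = 0.5359
R = 1 / (1 − 0.5359) = 1 / 0.4641 ≈ 2.15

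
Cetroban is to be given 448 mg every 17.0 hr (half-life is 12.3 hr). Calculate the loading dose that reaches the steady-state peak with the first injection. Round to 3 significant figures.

k = ln 2 / 12.3 = 0.05635 hr⁻¹
Accumulation ratio R = 1 / (1 − e^(−kτ)) = 1 / (1 − e^(−0.05635×17.0)) = 1 / (1 − 0.3837) = 1.622
Loading dose = maintenance dose × R = 448 × 1.622 ≈ 727 mg

727 mg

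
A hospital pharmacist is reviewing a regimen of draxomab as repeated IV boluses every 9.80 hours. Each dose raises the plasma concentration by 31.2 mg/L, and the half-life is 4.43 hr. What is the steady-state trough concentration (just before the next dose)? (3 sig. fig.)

k = ln 2 / 4.43 = 0.1565 hr⁻¹
Fraction remaining after one interval: e^(−kτ) = e^(−0.1565 × 9.80) = 0.2158
R = 1 / (1 − 0.2158) = 1.275
Css,max = 31.2 × 1.275 = 39.79 mg/L
Css,min = Css,max × e^(−kτ) = 39.79 × 0.2158 ≈ 8.59 mg/L

8.59 mg/L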